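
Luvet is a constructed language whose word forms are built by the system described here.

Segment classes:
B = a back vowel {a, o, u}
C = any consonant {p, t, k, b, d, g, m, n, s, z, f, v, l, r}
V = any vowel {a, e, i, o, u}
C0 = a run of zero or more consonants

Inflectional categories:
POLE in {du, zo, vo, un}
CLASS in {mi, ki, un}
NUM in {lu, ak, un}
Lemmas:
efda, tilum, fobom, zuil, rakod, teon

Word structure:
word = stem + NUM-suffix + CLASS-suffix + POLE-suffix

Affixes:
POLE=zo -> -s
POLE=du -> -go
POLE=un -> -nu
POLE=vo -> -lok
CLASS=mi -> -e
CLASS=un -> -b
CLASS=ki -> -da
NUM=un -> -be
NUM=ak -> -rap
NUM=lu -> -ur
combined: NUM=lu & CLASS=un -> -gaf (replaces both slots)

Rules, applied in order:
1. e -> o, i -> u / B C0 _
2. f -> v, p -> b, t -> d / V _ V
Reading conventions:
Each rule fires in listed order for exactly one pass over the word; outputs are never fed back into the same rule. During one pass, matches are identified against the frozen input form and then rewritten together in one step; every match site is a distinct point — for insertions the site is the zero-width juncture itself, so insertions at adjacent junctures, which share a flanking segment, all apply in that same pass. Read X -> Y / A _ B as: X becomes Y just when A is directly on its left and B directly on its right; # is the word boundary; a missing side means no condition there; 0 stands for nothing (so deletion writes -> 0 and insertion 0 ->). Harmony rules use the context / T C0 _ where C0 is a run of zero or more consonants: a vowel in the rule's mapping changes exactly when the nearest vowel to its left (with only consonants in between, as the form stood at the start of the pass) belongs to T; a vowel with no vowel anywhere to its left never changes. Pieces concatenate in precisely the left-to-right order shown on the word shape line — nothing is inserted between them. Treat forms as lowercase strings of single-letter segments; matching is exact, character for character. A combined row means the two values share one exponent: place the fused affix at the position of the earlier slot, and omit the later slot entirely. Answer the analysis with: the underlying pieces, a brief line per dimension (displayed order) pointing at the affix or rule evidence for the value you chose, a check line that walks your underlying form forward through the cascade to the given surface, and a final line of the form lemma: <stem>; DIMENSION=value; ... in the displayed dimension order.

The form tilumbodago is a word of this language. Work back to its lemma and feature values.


underlying: tilum-be-da-go
POLE=du - signalled by the affix -go
CLASS=ki - signalled by the affix -da
NUM=un - signalled by the affix -be
check: tilumbedago -> tilumbodago -> tilumbodago
lemma: tilum; POLE=du; CLASS=ki; NUM=un


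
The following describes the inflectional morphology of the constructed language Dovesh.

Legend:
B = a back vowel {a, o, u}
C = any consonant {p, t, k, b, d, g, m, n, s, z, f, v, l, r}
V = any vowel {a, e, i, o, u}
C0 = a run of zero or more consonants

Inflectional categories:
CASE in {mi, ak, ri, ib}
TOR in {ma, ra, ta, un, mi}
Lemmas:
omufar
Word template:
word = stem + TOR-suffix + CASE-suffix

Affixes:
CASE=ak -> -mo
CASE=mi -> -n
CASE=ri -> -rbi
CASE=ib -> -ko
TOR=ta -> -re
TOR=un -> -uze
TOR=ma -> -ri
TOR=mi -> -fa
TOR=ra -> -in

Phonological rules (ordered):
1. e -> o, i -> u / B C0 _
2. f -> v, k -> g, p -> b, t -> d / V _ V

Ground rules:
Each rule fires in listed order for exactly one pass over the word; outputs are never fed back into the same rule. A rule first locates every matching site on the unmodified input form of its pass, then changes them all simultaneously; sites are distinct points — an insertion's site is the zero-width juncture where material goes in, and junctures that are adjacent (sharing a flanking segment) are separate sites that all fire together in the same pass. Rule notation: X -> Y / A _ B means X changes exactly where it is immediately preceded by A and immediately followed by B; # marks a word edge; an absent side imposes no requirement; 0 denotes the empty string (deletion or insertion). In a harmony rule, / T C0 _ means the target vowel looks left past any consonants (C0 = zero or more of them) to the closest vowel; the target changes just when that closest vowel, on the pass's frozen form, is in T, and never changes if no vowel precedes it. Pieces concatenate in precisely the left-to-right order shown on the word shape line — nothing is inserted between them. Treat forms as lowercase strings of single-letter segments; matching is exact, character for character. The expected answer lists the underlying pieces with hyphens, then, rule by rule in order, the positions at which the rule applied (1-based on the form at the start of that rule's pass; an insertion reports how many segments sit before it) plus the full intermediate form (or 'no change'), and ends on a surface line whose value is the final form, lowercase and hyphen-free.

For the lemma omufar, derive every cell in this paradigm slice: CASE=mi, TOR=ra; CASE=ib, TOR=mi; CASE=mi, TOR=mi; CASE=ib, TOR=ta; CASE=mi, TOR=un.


cell CASE=mi, TOR=ra:
underlying: omufar-in-n
1. e -> o, i -> u / B C0 _: fires at position(s) 7: omufarunn
2. f -> v, k -> g, p -> b, t -> d / V _ V: fires at position(s) 4: omuvarunn
surface: omuvarunn

cell CASE=ib, TOR=mi:
underlying: omufar-fa-ko
1. e -> o, i -> u / B C0 _: no change
2. f -> v, k -> g, p -> b, t -> d / V _ V: fires at position(s) 4, 9: omuvarfago
surface: omuvarfago

cell CASE=mi, TOR=mi:
underlying: omufar-fa-n
1. e -> o, i -> u / B C0 _: no change
2. f -> v, k -> g, p -> b, t -> d / V _ V: fires at position(s) 4: omuvarfan
surface: omuvarfan

cell CASE=ib, TOR=ta:
underlying: omufar-re-ko
1. e -> o, i -> u / B C0 _: fires at position(s) 8: omufarroko
2. f -> v, k -> g, p -> b, t -> d / V _ V: fires at position(s) 4, 9: omuvarrogo
surface: omuvarrogo

cell CASE=mi, TOR=un:
underlying: omufar-uze-n
1. e -> o, i -> u / B C0 _: fires at position(s) 9: omufaruzon
2. f -> v, k -> g, p -> b, t -> d / V _ V: fires at position(s) 4: omuvaruzon
surface: omuvaruzon


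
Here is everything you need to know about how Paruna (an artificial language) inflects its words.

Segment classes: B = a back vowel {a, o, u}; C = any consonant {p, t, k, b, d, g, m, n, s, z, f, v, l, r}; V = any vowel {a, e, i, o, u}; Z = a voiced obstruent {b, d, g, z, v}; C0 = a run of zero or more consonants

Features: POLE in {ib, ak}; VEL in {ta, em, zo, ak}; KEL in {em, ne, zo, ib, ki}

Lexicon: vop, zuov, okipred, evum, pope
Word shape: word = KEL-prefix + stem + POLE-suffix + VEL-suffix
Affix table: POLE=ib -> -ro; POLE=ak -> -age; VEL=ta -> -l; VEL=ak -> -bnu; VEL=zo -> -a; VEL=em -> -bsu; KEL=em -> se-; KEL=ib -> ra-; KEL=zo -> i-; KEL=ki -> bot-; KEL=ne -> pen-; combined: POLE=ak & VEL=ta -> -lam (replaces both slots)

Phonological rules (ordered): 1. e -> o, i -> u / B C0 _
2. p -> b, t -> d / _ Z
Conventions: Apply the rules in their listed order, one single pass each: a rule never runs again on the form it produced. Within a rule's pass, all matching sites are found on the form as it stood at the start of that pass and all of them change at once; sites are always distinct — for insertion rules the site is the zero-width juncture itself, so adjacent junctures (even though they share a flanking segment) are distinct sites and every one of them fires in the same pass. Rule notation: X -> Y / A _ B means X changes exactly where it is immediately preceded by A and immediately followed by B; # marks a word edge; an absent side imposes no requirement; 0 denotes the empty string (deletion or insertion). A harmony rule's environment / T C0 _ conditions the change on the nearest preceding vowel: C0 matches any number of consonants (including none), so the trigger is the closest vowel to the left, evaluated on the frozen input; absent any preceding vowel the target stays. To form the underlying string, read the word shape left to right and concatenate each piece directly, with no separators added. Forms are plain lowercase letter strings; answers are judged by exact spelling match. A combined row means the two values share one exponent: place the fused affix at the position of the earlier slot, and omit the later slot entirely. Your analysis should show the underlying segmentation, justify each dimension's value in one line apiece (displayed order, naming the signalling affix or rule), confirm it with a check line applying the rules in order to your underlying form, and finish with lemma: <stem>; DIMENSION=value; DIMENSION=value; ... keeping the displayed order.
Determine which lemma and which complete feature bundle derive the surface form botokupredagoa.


underlying: bot-okipred-age-a
POLE=ak - signalled by the affix -age
VEL=zo - signalled by the affix -a
KEL=ki - signalled by the affix bot-
check: botokipredagea -> botokupredagoa -> botokupredagoa
lemma: okipred; POLE=ak; VEL=zo; KEL=ki


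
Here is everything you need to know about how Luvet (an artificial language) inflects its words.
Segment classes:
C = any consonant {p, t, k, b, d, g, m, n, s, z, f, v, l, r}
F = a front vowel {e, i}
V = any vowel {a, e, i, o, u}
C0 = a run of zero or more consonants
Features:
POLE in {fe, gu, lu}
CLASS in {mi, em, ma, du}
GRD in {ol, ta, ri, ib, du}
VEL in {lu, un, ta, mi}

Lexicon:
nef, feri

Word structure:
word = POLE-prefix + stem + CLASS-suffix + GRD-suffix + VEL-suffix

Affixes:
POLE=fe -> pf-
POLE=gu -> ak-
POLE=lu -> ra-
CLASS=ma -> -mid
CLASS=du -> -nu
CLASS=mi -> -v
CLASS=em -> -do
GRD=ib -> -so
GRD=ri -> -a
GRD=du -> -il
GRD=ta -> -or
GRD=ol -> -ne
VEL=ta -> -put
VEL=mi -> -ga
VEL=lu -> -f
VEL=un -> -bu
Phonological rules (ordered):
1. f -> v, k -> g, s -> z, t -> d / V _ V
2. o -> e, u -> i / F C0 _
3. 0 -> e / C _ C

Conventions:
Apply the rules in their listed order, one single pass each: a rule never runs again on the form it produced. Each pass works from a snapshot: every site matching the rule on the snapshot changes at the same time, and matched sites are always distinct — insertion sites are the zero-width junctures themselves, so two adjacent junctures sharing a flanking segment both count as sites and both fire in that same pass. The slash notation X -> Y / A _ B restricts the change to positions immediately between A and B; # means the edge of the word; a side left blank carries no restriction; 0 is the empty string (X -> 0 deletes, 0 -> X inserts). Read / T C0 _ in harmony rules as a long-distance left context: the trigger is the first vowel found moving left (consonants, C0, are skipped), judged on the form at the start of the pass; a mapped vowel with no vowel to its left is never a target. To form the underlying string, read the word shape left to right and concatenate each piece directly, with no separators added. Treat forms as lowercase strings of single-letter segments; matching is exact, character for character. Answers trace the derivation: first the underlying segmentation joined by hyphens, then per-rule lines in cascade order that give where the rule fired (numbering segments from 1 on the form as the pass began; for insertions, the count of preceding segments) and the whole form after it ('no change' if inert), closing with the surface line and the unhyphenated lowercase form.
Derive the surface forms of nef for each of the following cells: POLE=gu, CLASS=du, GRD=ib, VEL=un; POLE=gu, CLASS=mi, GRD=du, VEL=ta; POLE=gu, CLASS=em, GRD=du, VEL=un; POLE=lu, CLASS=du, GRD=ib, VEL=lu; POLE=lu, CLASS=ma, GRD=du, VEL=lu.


cell POLE=gu, CLASS=du, GRD=ib, VEL=un:
underlying: ak-nef-nu-so-bu
1. f -> v, k -> g, s -> z, t -> d / V _ V: fires at position(s) 8: aknefnuzobu
2. o -> e, u -> i / F C0 _: fires at position(s) 7: aknefnizobu
3. 0 -> e / C _ C: inserts after position(s) 2, 5: akenefenizobu
surface: akenefenizobu

cell POLE=gu, CLASS=mi, GRD=du, VEL=ta:
underlying: ak-nef-v-il-put
1. f -> v, k -> g, s -> z, t -> d / V _ V: no change
2. o -> e, u -> i / F C0 _: fires at position(s) 10: aknefvilpit
3. 0 -> e / C _ C: inserts after position(s) 2, 5, 8: akenefevilepit
surface: akenefevilepit

cell POLE=gu, CLASS=em, GRD=du, VEL=un:
underlying: ak-nef-do-il-bu
1. f -> v, k -> g, s -> z, t -> d / V _ V: no change
2. o -> e, u -> i / F C0 _: fires at position(s) 7, 11: aknefdeilbi
3. 0 -> e / C _ C: inserts after position(s) 2, 5, 9: akenefedeilebi
surface: akenefedeilebi

cell POLE=lu, CLASS=du, GRD=ib, VEL=lu:
underlying: ra-nef-nu-so-f
1. f -> v, k -> g, s -> z, t -> d / V _ V: fires at position(s) 8: ranefnuzof
2. o -> e, u -> i / F C0 _: fires at position(s) 7: ranefnizof
3. 0 -> e / C _ C: inserts after position(s) 5: ranefenizof
surface: ranefenizof

cell POLE=lu, CLASS=ma, GRD=du, VEL=lu:
underlying: ra-nef-mid-il-f
1. f -> v, k -> g, s -> z, t -> d / V _ V: no change
2. o -> e, u -> i / F C0 _: no change
3. 0 -> e / C _ C: inserts after position(s) 5, 10: ranefemidilef
surface: ranefemidilef


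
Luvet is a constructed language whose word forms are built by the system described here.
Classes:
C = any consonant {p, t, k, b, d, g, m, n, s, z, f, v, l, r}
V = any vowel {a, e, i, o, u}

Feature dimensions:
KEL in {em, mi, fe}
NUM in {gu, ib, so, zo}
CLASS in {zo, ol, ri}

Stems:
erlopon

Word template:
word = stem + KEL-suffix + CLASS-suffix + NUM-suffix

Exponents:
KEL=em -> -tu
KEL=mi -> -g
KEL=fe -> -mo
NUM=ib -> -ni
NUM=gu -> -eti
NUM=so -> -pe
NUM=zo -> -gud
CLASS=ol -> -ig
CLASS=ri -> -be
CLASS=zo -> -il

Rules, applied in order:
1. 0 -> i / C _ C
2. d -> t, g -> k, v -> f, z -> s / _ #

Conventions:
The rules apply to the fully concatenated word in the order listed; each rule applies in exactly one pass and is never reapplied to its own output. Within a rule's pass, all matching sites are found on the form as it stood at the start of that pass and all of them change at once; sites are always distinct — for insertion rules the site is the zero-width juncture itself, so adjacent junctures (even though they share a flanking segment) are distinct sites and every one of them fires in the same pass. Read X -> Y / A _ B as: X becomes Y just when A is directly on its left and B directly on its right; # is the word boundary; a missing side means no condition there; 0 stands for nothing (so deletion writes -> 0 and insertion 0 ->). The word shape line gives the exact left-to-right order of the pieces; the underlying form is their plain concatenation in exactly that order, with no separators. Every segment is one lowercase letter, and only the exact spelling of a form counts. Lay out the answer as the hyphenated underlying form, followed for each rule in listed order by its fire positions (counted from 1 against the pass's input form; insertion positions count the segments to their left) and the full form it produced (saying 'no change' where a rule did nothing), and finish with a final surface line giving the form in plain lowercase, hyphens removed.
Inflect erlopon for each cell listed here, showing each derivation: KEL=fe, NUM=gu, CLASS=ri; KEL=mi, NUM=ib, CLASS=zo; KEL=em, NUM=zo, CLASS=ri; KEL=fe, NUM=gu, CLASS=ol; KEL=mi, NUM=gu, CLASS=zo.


cell KEL=fe, NUM=gu, CLASS=ri:
underlying: erlopon-mo-be-eti
1. 0 -> i / C _ C: inserts after position(s) 2, 7: eriloponimobeeti
2. d -> t, g -> k, v -> f, z -> s / _ #: no change
surface: eriloponimobeeti

cell KEL=mi, NUM=ib, CLASS=zo:
underlying: erlopon-g-il-ni
1. 0 -> i / C _ C: inserts after position(s) 2, 7, 10: eriloponigilini
2. d -> t, g -> k, v -> f, z -> s / _ #: no change
surface: eriloponigilini

cell KEL=em, NUM=zo, CLASS=ri:
underlying: erlopon-tu-be-gud
1. 0 -> i / C _ C: inserts after position(s) 2, 7: eriloponitubegud
2. d -> t, g -> k, v -> f, z -> s / _ #: fires at position(s) 16: eriloponitubegut
surface: eriloponitubegut

cell KEL=fe, NUM=gu, CLASS=ol:
underlying: erlopon-mo-ig-eti
1. 0 -> i / C _ C: inserts after position(s) 2, 7: eriloponimoigeti
2. d -> t, g -> k, v -> f, z -> s / _ #: no change
surface: eriloponimoigeti

cell KEL=mi, NUM=gu, CLASS=zo:
underlying: erlopon-g-il-eti
1. 0 -> i / C _ C: inserts after position(s) 2, 7: eriloponigileti
2. d -> t, g -> k, v -> f, z -> s / _ #: no change
surface: eriloponigileti


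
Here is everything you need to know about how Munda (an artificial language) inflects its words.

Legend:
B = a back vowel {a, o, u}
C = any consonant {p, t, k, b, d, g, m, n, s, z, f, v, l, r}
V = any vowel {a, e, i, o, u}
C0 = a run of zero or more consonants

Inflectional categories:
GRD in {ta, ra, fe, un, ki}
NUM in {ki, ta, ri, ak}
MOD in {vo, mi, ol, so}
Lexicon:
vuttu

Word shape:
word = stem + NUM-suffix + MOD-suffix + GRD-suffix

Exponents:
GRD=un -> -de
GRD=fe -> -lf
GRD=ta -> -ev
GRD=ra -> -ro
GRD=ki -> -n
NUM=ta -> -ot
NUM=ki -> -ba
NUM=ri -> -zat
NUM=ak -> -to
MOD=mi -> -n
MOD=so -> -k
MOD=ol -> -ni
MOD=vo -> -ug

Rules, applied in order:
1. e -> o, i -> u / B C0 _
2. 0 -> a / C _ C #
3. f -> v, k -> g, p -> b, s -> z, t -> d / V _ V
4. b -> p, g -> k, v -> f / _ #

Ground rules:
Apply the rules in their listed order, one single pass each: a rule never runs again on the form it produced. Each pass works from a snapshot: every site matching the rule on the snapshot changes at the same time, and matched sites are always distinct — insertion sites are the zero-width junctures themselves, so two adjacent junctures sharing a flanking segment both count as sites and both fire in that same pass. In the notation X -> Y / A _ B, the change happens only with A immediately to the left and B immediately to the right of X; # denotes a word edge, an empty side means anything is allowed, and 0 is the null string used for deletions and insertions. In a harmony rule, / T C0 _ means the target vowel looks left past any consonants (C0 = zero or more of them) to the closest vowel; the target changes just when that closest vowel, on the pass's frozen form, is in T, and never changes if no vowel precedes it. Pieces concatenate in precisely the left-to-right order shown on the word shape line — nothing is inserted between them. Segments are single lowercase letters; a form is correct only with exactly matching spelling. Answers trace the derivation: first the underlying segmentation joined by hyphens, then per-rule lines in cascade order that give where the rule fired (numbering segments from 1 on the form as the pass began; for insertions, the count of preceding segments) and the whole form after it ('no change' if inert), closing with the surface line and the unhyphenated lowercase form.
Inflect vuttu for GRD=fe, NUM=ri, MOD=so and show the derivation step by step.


underlying: vuttu-zat-k-lf
1. e -> o, i -> u / B C0 _: no change
2. 0 -> a / C _ C #: inserts after position(s) 10: vuttuzatklaf
3. f -> v, k -> g, p -> b, s -> z, t -> d / V _ V: no change
4. b -> p, g -> k, v -> f / _ #: no change
surface: vuttuzatklaf


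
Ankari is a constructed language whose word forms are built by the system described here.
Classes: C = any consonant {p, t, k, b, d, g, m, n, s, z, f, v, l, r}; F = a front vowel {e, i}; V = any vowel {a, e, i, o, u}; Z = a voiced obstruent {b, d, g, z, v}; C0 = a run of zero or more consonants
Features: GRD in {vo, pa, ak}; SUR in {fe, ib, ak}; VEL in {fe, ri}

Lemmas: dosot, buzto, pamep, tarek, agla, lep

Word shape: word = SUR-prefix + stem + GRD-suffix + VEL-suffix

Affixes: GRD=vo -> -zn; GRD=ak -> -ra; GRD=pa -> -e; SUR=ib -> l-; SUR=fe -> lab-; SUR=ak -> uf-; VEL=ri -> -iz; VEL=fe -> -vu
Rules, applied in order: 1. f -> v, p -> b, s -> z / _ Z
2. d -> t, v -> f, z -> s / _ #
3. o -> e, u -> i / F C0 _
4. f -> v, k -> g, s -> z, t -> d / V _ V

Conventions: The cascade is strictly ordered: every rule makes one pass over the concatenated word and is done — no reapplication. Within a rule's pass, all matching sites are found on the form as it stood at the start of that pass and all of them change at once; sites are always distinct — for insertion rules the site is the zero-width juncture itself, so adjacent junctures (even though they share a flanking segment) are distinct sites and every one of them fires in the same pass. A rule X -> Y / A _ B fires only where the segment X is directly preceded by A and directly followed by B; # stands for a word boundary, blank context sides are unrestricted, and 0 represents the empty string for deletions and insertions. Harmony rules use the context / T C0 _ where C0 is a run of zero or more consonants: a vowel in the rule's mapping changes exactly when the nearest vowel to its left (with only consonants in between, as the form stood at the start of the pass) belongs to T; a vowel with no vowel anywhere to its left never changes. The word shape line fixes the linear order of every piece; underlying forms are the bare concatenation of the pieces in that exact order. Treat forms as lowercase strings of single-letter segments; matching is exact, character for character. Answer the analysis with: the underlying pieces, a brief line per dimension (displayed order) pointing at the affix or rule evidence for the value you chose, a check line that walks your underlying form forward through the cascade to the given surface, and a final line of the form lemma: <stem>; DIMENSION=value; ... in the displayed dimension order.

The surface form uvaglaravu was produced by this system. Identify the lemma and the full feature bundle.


underlying: uf-agla-ra-vu
GRD=ak - signalled by the affix -ra
SUR=ak - signalled by the affix uf-
VEL=fe - signalled by the affix -vu
check: ufaglaravu -> ufaglaravu -> ufaglaravu -> ufaglaravu -> uvaglaravu
lemma: agla; GRD=ak; SUR=ak; VEL=fe


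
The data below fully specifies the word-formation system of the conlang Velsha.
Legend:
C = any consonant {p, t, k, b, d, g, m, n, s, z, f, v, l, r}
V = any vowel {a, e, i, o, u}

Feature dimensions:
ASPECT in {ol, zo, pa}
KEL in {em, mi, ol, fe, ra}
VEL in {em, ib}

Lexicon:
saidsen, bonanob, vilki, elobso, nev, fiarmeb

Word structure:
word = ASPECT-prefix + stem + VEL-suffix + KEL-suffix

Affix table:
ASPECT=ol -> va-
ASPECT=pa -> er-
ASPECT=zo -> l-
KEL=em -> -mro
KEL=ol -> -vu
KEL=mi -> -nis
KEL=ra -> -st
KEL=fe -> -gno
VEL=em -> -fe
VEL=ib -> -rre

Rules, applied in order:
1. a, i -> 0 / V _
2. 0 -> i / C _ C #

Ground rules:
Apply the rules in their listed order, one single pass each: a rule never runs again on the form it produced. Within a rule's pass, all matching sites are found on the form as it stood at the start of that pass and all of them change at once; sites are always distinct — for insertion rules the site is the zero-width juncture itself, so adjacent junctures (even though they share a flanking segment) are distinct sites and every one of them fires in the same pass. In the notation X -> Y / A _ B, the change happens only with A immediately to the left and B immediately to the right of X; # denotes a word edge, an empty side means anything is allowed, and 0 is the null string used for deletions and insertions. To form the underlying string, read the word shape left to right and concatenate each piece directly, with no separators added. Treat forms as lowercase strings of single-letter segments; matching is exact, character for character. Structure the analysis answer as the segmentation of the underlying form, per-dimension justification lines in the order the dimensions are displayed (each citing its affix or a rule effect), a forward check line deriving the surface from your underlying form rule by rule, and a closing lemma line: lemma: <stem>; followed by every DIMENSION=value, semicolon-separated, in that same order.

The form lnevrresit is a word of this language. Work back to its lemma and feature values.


underlying: l-nev-rre-st
ASPECT=zo - signalled by the affix l-
KEL=ra - signalled by the affix -st
VEL=ib - signalled by the affix -rre
check: lnevrrest -> lnevrrest -> lnevrresit
lemma: nev; ASPECT=zo; KEL=ra; VEL=ib


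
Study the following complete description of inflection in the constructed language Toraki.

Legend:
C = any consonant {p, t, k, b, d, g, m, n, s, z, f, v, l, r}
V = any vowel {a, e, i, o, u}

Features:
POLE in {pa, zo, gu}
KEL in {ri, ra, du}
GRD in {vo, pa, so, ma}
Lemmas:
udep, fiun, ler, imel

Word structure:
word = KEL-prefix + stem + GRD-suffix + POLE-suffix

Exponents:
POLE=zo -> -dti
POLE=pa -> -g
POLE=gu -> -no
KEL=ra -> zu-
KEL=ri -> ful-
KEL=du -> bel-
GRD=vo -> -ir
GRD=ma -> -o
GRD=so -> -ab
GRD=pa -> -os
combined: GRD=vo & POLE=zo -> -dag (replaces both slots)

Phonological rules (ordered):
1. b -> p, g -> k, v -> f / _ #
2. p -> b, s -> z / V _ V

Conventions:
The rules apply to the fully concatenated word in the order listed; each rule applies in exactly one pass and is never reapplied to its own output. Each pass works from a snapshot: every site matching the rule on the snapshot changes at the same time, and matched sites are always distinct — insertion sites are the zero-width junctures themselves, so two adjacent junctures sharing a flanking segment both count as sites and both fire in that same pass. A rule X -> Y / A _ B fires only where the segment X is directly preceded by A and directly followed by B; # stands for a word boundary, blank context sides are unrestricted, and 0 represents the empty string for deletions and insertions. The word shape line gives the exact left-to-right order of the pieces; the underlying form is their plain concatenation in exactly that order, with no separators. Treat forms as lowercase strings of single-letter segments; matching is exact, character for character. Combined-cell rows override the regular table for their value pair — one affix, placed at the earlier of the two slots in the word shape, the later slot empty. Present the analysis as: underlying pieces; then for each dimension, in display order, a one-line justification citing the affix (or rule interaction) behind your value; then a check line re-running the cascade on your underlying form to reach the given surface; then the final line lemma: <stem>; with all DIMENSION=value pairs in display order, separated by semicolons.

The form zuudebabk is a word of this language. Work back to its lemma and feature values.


underlying: zu-udep-ab-g
POLE=pa - signalled by the affix -g
KEL=ra - signalled by the affix zu-
GRD=so - signalled by the affix -ab
check: zuudepabg -> zuudepabk -> zuudebabk
lemma: udep; POLE=pa; KEL=ra; GRD=so


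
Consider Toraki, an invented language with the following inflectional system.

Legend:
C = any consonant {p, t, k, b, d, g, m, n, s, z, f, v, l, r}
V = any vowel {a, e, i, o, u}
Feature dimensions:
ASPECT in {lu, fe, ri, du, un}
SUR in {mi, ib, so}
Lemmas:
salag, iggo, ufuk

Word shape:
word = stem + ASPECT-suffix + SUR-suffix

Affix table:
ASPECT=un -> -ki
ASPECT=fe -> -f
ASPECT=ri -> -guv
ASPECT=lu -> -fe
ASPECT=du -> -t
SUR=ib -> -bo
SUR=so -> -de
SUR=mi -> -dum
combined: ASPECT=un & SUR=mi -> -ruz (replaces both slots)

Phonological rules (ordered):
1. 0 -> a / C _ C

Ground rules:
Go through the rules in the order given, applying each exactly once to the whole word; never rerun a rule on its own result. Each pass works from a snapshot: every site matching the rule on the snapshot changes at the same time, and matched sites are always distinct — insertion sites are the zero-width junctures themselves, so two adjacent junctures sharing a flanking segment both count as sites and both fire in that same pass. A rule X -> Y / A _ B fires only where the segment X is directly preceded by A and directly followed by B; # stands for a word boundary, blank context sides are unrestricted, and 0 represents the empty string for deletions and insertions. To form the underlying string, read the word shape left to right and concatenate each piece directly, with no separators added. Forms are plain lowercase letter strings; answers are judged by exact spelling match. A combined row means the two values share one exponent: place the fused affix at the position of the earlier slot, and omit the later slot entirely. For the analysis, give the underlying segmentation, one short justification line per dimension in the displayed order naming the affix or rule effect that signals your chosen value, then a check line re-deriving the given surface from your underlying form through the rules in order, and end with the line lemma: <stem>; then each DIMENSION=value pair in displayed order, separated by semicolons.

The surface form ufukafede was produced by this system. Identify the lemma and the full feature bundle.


underlying: ufuk-fe-de
ASPECT=lu - signalled by the affix -fe
SUR=so - signalled by the affix -de
check: ufukfede -> ufukafede
lemma: ufuk; ASPECT=lu; SUR=so


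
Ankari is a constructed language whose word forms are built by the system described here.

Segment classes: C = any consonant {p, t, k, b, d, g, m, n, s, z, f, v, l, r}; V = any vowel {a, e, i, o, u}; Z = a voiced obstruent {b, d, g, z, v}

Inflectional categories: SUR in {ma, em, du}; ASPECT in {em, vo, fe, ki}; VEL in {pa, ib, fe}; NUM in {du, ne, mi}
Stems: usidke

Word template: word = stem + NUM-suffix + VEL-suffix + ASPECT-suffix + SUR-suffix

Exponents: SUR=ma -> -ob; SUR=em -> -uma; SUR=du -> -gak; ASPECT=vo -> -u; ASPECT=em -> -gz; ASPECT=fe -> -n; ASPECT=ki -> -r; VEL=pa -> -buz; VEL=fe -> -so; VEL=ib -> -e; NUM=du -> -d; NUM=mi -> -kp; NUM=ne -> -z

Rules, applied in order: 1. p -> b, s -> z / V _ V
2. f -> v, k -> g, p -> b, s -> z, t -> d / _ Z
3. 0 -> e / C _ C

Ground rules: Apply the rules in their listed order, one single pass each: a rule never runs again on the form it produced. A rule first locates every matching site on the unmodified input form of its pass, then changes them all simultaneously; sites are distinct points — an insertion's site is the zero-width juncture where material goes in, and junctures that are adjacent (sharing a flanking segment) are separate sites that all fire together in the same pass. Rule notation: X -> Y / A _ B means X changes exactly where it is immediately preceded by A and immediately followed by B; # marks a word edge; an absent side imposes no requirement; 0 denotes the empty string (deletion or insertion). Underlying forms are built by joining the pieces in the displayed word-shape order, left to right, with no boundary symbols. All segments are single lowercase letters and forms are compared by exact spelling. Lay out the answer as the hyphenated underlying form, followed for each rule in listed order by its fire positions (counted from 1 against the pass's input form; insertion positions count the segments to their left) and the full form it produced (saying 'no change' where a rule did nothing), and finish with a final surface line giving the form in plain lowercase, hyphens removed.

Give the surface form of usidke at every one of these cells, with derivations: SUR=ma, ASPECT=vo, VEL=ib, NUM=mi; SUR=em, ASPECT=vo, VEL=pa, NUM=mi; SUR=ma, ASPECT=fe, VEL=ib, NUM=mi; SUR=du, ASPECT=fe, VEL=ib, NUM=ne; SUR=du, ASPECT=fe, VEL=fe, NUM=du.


cell SUR=ma, ASPECT=vo, VEL=ib, NUM=mi:
underlying: usidke-kp-e-u-ob
1. p -> b, s -> z / V _ V: fires at position(s) 2: uzidkekpeuob
2. f -> v, k -> g, p -> b, s -> z, t -> d / _ Z: no change
3. 0 -> e / C _ C: inserts after position(s) 4, 7: uzidekekepeuob
surface: uzidekekepeuob

cell SUR=em, ASPECT=vo, VEL=pa, NUM=mi:
underlying: usidke-kp-buz-u-uma
1. p -> b, s -> z / V _ V: fires at position(s) 2: uzidkekpbuzuuma
2. f -> v, k -> g, p -> b, s -> z, t -> d / _ Z: fires at position(s) 8: uzidkekbbuzuuma
3. 0 -> e / C _ C: inserts after position(s) 4, 7, 8: uzidekekebebuzuuma
surface: uzidekekebebuzuuma

cell SUR=ma, ASPECT=fe, VEL=ib, NUM=mi:
underlying: usidke-kp-e-n-ob
1. p -> b, s -> z / V _ V: fires at position(s) 2: uzidkekpenob
2. f -> v, k -> g, p -> b, s -> z, t -> d / _ Z: no change
3. 0 -> e / C _ C: inserts after position(s) 4, 7: uzidekekepenob
surface: uzidekekepenob

cell SUR=du, ASPECT=fe, VEL=ib, NUM=ne:
underlying: usidke-z-e-n-gak
1. p -> b, s -> z / V _ V: fires at position(s) 2: uzidkezengak
2. f -> v, k -> g, p -> b, s -> z, t -> d / _ Z: no change
3. 0 -> e / C _ C: inserts after position(s) 4, 9: uzidekezenegak
surface: uzidekezenegak

cell SUR=du, ASPECT=fe, VEL=fe, NUM=du:
underlying: usidke-d-so-n-gak
1. p -> b, s -> z / V _ V: fires at position(s) 2: uzidkedsongak
2. f -> v, k -> g, p -> b, s -> z, t -> d / _ Z: no change
3. 0 -> e / C _ C: inserts after position(s) 4, 7, 10: uzidekedesonegak
surface: uzidekedesonegak


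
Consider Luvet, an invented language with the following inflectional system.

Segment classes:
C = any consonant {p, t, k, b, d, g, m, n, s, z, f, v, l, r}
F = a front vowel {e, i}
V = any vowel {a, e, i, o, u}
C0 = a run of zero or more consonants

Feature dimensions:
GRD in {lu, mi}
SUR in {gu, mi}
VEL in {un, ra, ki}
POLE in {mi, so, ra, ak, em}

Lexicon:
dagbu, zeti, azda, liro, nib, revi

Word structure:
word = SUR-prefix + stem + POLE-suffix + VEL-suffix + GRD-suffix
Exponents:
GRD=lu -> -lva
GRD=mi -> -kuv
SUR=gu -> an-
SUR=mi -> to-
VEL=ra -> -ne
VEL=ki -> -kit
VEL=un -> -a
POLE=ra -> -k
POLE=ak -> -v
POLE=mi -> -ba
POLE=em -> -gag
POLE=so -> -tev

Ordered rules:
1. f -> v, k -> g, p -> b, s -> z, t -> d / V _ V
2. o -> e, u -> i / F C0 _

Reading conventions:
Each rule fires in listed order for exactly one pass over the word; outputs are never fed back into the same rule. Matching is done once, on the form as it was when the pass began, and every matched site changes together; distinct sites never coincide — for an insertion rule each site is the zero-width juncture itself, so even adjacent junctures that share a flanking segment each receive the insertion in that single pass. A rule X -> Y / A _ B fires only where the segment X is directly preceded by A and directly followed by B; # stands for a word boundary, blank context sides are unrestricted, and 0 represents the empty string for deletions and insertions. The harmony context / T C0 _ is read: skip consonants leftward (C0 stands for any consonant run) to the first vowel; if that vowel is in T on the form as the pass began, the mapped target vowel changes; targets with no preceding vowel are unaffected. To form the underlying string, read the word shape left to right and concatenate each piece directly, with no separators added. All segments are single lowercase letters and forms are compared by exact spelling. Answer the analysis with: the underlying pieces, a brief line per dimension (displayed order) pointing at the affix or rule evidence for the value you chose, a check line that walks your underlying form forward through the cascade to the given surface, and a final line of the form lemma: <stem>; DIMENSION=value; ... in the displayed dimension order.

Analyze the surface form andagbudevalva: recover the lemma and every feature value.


underlying: an-dagbu-tev-a-lva
GRD=lu - signalled by the affix -lva
SUR=gu - signalled by the affix an-
VEL=un - signalled by the affix -a
POLE=so - signalled by the affix -tev
check: andagbutevalva -> andagbudevalva -> andagbudevalva
lemma: dagbu; GRD=lu; SUR=gu; VEL=un; POLE=so


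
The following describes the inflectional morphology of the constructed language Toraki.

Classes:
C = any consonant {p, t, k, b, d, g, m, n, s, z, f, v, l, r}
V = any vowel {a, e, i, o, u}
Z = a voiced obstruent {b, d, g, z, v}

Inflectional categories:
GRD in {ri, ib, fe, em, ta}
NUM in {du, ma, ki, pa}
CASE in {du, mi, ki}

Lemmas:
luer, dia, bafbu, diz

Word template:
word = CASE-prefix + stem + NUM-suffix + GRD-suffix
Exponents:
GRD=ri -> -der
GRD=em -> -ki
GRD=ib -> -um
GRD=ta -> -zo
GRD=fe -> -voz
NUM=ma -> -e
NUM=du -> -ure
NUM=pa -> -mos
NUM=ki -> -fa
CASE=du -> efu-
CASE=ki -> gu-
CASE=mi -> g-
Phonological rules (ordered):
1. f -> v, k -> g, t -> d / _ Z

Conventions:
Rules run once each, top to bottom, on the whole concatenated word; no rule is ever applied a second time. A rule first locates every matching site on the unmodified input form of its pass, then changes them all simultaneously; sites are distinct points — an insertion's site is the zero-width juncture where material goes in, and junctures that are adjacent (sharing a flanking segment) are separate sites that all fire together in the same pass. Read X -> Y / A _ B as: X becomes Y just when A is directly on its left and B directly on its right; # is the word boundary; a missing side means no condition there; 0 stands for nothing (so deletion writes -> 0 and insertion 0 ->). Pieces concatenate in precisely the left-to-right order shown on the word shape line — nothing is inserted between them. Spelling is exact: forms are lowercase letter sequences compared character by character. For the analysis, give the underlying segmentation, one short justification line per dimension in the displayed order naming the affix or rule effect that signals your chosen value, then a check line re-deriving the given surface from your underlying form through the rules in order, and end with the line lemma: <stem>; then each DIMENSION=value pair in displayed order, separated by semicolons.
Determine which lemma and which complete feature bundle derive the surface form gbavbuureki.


underlying: g-bafbu-ure-ki
GRD=em - signalled by the affix -ki
NUM=du - signalled by the affix -ure
CASE=mi - signalled by the affix g-
check: gbafbuureki -> gbavbuureki
lemma: bafbu; GRD=em; NUM=du; CASE=mi


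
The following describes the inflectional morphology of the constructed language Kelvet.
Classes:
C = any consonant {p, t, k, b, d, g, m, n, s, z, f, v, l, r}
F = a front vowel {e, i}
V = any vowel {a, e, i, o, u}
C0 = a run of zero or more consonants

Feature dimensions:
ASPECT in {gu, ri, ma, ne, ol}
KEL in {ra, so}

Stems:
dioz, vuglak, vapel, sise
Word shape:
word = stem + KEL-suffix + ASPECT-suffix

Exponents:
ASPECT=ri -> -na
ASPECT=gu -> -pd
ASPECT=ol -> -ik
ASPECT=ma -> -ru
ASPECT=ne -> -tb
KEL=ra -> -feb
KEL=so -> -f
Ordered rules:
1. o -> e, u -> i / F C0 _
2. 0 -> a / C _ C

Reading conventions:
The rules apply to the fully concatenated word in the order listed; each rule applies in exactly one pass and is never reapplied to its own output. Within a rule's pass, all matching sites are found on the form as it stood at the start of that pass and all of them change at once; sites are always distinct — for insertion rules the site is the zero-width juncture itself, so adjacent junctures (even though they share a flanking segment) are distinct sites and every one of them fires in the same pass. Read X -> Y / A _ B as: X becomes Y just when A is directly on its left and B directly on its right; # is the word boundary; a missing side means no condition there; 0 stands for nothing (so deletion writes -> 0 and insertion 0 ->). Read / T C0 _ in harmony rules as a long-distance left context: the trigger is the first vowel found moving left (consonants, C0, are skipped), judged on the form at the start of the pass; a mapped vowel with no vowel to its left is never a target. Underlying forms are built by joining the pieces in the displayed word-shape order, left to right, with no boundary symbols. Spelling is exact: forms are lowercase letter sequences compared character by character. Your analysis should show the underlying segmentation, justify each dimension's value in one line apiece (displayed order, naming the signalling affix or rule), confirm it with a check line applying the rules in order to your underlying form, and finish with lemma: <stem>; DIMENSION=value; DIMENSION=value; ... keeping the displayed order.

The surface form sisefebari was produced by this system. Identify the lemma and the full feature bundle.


underlying: sise-feb-ru
ASPECT=ma - signalled by the affix -ru
KEL=ra - signalled by the affix -feb
check: sisefebru -> sisefebri -> sisefebari
lemma: sise; ASPECT=ma; KEL=ra


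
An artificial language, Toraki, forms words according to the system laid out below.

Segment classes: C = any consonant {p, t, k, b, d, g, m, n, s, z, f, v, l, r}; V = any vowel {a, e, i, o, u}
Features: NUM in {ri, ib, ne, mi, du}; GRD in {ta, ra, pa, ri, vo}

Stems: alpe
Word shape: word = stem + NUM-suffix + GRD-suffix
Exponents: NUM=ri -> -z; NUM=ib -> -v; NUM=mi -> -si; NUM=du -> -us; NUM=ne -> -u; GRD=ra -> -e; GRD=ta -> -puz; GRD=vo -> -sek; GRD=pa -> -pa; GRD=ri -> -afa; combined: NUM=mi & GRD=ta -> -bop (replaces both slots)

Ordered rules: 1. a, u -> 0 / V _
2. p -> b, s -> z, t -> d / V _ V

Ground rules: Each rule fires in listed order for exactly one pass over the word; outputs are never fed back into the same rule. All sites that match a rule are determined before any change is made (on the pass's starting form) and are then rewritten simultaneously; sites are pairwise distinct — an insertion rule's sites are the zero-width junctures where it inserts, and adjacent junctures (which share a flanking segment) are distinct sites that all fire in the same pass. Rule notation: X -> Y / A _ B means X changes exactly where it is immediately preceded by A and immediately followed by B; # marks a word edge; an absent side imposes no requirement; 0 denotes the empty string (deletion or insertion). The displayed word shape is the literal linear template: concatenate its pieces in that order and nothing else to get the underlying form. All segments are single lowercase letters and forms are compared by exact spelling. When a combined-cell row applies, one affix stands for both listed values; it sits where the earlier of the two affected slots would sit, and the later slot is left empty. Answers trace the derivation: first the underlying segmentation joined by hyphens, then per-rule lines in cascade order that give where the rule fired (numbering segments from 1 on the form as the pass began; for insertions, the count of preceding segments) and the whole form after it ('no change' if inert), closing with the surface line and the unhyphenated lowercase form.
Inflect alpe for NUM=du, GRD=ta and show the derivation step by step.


underlying: alpe-us-puz
1. a, u -> 0 / V _: fires at position(s) 5: alpespuz
2. p -> b, s -> z, t -> d / V _ V: no change
surface: alpespuz
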